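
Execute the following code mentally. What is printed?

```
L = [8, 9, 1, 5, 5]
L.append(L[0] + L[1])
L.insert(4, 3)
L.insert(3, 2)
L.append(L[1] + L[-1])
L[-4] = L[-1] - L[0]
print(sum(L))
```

91

append L[0]+L[1] = 8+9 = 17 → [8, 9, 1, 5, 5, 17]
insert 3 at 4 → [8, 9, 1, 5, 3, 5, 17]
insert 2 at 3 → [8, 9, 1, 2, 5, 3, 5, 17]
append L[1]+L[-1] = 9+17 = 26 → [8, 9, 1, 2, 5, 3, 5, 17, 26]
L[-4] = L[-1]-L[0] = 26-8 = 18 → [8, 9, 1, 2, 5, 18, 5, 17, 26]
sum = 91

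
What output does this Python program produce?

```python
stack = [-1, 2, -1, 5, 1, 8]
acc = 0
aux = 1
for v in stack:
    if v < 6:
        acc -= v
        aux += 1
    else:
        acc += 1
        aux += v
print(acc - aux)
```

-19

v=-1: <6, acc = 0-(-1) = 1; aux=2
v=2: <6, acc = 1-2 = -1; aux=3
v=-1: <6, acc = (-1)-(-1) = 0; aux=4
v=5: <6, acc = 0-5 = -5; aux=5
v=1: <6, acc = (-5)-1 = -6; aux=6
v=8: not <6, acc = (-6)+1 = -5; aux=14
acc-aux = (-5)-14 = -19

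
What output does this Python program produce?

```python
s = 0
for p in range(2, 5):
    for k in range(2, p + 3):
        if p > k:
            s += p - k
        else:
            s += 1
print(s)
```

13

p=2,k=2: not 2>2, s = 0+1 = 1
p=2,k=3: not 2>3, s = 1+1 = 2
p=2,k=4: not 2>4, s = 2+1 = 3
p=3,k=2: 3>2, s = 3+1 = 4
p=3,k=3: not 3>3, s = 4+1 = 5
p=3,k=4: not 3>4, s = 5+1 = 6
p=3,k=5: not 3>5, s = 6+1 = 7
p=4,k=2: 4>2, s = 7+2 = 9
p=4,k=3: 4>3, s = 9+1 = 10
p=4,k=4: not 4>4, s = 10+1 = 11
p=4,k=5: not 4>5, s = 11+1 = 12
p=4,k=6: not 4>6, s = 12+1 = 13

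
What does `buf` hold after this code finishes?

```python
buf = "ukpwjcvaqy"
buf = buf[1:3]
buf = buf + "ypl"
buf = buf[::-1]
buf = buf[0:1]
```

'l'

slice [1:3] → 'kp'
+ 'ypl' → 'kpypl'
reverse → 'lpypk'
slice [0:1] → 'l'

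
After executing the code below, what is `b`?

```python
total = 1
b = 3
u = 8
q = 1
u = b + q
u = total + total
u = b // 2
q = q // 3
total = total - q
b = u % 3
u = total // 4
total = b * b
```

u = 3+1 = 4
u = 1+1 = 2
u = 3//2 = 1
q = 1//3 = 0
total = 1-0 = 1
b = 1%3 = 1
u = 1//4 = 0
total = 1*1 = 1

1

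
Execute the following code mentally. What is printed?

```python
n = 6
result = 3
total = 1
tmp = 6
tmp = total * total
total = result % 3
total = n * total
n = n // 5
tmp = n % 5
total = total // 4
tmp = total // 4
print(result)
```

3

tmp = 1*1 = 1
total = 3%3 = 0
total = 6*0 = 0
n = 6//5 = 1
tmp = 1%5 = 1
total = 0//4 = 0
tmp = 0//4 = 0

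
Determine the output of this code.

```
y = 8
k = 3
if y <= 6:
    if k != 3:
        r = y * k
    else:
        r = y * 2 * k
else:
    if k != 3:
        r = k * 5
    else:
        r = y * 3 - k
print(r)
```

21

y=8, k=3
y <= 6 is False; k != 3 is False
→ r = y * 3 - k = 21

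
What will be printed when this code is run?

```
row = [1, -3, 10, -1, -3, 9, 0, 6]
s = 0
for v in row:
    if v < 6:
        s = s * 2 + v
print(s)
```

v=1: <6, s = 0*2+1 = 1
v=-3: <6, s = 1*2+(-3) = -1
v=10: not <6
v=-1: <6, s = (-1)*2+(-1) = -3
v=-3: <6, s = (-3)*2+(-3) = -9
v=9: not <6
v=0: <6, s = (-9)*2+0 = -18
v=6: not <6

-18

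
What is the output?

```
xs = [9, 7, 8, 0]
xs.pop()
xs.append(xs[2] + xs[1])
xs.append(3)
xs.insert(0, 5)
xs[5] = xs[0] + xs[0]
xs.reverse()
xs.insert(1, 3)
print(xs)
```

[10, 3, 15, 8, 7, 9, 5]

pop() removes 0 → [9, 7, 8]
append xs[2]+xs[1] = 8+7 = 15 → [9, 7, 8, 15]
append 3 → [9, 7, 8, 15, 3]
insert 5 at 0 → [5, 9, 7, 8, 15, 3]
xs[5] = xs[0]+xs[0] = 5+5 = 10 → [5, 9, 7, 8, 15, 10]
reverse → [10, 15, 8, 7, 9, 5]
insert 3 at 1 → [10, 3, 15, 8, 7, 9, 5]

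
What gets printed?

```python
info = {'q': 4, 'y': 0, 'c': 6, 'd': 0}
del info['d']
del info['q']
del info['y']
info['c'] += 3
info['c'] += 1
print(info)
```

{'c': 10}

del 'd' → {'q': 4, 'y': 0, 'c': 6}
del 'q' → {'y': 0, 'c': 6}
del 'y' → {'c': 6}
info['c'] = 6+3 = 9 → {'c': 9}
info['c'] = 9+1 = 10 → {'c': 10}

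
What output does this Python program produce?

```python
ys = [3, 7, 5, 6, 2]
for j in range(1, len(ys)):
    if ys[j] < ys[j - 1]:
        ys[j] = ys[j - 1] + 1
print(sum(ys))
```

j=1: 7>=3, unchanged → [3, 7, 5, 6, 2]
j=2: 5<7, ys[2] = 7+1 = 8 → [3, 7, 8, 6, 2]
j=3: 6<8, ys[3] = 8+1 = 9 → [3, 7, 8, 9, 2]
j=4: 2<9, ys[4] = 9+1 = 10 → [3, 7, 8, 9, 10]
sum = 37

37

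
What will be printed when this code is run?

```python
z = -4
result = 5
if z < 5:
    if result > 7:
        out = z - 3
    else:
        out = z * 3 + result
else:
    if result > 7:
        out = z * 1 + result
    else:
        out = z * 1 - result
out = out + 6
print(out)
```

z=-4, result=5
z < 5 is True; result > 7 is False
→ out = z * 3 + result = -7
out = (-7)+6 = -1

-1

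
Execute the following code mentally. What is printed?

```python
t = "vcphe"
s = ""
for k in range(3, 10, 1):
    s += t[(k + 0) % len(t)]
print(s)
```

k=3: add t[3]='h' → 'h'
k=4: add t[4]='e' → 'he'
k=5: add t[0]='v' → 'hev'
k=6: add t[1]='c' → 'hevc'
k=7: add t[2]='p' → 'hevcp'
k=8: add t[3]='h' → 'hevcph'
k=9: add t[4]='e' → 'hevcphe'

hevcphe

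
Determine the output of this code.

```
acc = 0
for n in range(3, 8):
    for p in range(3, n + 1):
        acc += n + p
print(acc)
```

n=3,p=3: acc = 0+6 = 6
n=4,p=3: acc = 6+7 = 13
n=4,p=4: acc = 13+8 = 21
n=5,p=3: acc = 21+8 = 29
n=5,p=4: acc = 29+9 = 38
n=5,p=5: acc = 38+10 = 48
n=6,p=3: acc = 48+9 = 57
n=6,p=4: acc = 57+10 = 67
n=6,p=5: acc = 67+11 = 78
n=6,p=6: acc = 78+12 = 90
n=7,p=3: acc = 90+10 = 100
n=7,p=4: acc = 100+11 = 111
n=7,p=5: acc = 111+12 = 123
n=7,p=6: acc = 123+13 = 136
n=7,p=7: acc = 136+14 = 150

150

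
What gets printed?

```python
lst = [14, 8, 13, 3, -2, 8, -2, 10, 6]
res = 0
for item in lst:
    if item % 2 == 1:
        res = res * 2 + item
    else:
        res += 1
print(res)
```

42

item=14: not odd, res = 0+1 = 1
item=8: not odd, res = 1+1 = 2
item=13: odd, res = 2*2+13 = 17
item=3: odd, res = 17*2+3 = 37
item=-2: not odd, res = 37+1 = 38
item=8: not odd, res = 38+1 = 39
item=-2: not odd, res = 39+1 = 40
item=10: not odd, res = 40+1 = 41
item=6: not odd, res = 41+1 = 42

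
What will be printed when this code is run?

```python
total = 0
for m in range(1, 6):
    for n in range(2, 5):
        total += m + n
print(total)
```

m=1,n=2: total = 0+3 = 3
m=1,n=3: total = 3+4 = 7
m=1,n=4: total = 7+5 = 12
m=2,n=2: total = 12+4 = 16
m=2,n=3: total = 16+5 = 21
m=2,n=4: total = 21+6 = 27
m=3,n=2: total = 27+5 = 32
m=3,n=3: total = 32+6 = 38
m=3,n=4: total = 38+7 = 45
m=4,n=2: total = 45+6 = 51
m=4,n=3: total = 51+7 = 58
m=4,n=4: total = 58+8 = 66
m=5,n=2: total = 66+7 = 73
m=5,n=3: total = 73+8 = 81
m=5,n=4: total = 81+9 = 90

90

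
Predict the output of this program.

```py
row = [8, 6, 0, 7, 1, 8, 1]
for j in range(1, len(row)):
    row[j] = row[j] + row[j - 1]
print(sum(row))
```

140

j=1: row[1] = 6+8 = 14 → [8, 14, 0, 7, 1, 8, 1]
j=2: row[2] = 0+14 = 14 → [8, 14, 14, 7, 1, 8, 1]
j=3: row[3] = 7+14 = 21 → [8, 14, 14, 21, 1, 8, 1]
j=4: row[4] = 1+21 = 22 → [8, 14, 14, 21, 22, 8, 1]
j=5: row[5] = 8+22 = 30 → [8, 14, 14, 21, 22, 30, 1]
j=6: row[6] = 1+30 = 31 → [8, 14, 14, 21, 22, 30, 31]
sum = 140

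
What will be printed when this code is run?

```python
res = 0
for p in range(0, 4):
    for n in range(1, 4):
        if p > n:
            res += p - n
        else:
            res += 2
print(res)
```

p=0,n=1: not 0>1, res = 0+2 = 2
p=0,n=2: not 0>2, res = 2+2 = 4
p=0,n=3: not 0>3, res = 4+2 = 6
p=1,n=1: not 1>1, res = 6+2 = 8
p=1,n=2: not 1>2, res = 8+2 = 10
p=1,n=3: not 1>3, res = 10+2 = 12
p=2,n=1: 2>1, res = 12+1 = 13
p=2,n=2: not 2>2, res = 13+2 = 15
p=2,n=3: not 2>3, res = 15+2 = 17
p=3,n=1: 3>1, res = 17+2 = 19
p=3,n=2: 3>2, res = 19+1 = 20
p=3,n=3: not 3>3, res = 20+2 = 22

22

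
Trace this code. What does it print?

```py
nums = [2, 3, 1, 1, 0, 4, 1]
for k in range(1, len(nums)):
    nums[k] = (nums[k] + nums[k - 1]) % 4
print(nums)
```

k=1: nums[1] = (3+2)%4 = 1 → [2, 1, 1, 1, 0, 4, 1]
k=2: nums[2] = (1+1)%4 = 2 → [2, 1, 2, 1, 0, 4, 1]
k=3: nums[3] = (1+2)%4 = 3 → [2, 1, 2, 3, 0, 4, 1]
k=4: nums[4] = (0+3)%4 = 3 → [2, 1, 2, 3, 3, 4, 1]
k=5: nums[5] = (4+3)%4 = 3 → [2, 1, 2, 3, 3, 3, 1]
k=6: nums[6] = (1+3)%4 = 0 → [2, 1, 2, 3, 3, 3, 0]

[2, 1, 2, 3, 3, 3, 0]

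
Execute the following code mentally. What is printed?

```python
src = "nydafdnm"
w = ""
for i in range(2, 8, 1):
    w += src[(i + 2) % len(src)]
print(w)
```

i=2: add src[4]='f' → 'f'
i=3: add src[5]='d' → 'fd'
i=4: add src[6]='n' → 'fdn'
i=5: add src[7]='m' → 'fdnm'
i=6: add src[0]='n' → 'fdnmn'
i=7: add src[1]='y' → 'fdnmny'

fdnmny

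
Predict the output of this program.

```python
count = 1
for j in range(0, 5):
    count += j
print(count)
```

11

j=0: count = 1+0 = 1
j=1: count = 1+1 = 2
j=2: count = 2+2 = 4
j=3: count = 4+3 = 7
j=4: count = 7+4 = 11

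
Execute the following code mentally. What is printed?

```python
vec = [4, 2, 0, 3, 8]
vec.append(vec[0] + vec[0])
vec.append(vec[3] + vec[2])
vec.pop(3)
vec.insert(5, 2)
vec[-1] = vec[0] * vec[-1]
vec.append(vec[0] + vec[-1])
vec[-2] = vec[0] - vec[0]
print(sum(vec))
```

40

append vec[0]+vec[0] = 4+4 = 8 → [4, 2, 0, 3, 8, 8]
append vec[3]+vec[2] = 3+0 = 3 → [4, 2, 0, 3, 8, 8, 3]
pop(3) removes 3 → [4, 2, 0, 8, 8, 3]
insert 2 at 5 → [4, 2, 0, 8, 8, 2, 3]
vec[-1] = vec[0]*vec[-1] = 4*3 = 12 → [4, 2, 0, 8, 8, 2, 12]
append vec[0]+vec[-1] = 4+12 = 16 → [4, 2, 0, 8, 8, 2, 12, 16]
vec[-2] = vec[0]-vec[0] = 4-4 = 0 → [4, 2, 0, 8, 8, 2, 0, 16]
sum = 40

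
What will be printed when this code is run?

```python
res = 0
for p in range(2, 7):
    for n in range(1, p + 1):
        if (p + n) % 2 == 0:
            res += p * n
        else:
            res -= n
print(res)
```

p=2,n=1: odd sum, res = 0-1 = -1
p=2,n=2: even sum, res = (-1)+4 = 3
p=3,n=1: even sum, res = 3+3 = 6
p=3,n=2: odd sum, res = 6-2 = 4
p=3,n=3: even sum, res = 4+9 = 13
p=4,n=1: odd sum, res = 13-1 = 12
p=4,n=2: even sum, res = 12+8 = 20
p=4,n=3: odd sum, res = 20-3 = 17
p=4,n=4: even sum, res = 17+16 = 33
p=5,n=1: even sum, res = 33+5 = 38
p=5,n=2: odd sum, res = 38-2 = 36
p=5,n=3: even sum, res = 36+15 = 51
p=5,n=4: odd sum, res = 51-4 = 47
p=5,n=5: even sum, res = 47+25 = 72
p=6,n=1: odd sum, res = 72-1 = 71
p=6,n=2: even sum, res = 71+12 = 83
p=6,n=3: odd sum, res = 83-3 = 80
p=6,n=4: even sum, res = 80+24 = 104
p=6,n=5: odd sum, res = 104-5 = 99
p=6,n=6: even sum, res = 99+36 = 135

135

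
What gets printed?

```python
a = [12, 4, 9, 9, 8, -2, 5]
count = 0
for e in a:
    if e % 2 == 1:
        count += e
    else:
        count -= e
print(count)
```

e=12: not odd, count = 0-12 = -12
e=4: not odd, count = (-12)-4 = -16
e=9: odd, count = (-16)+9 = -7
e=9: odd, count = (-7)+9 = 2
e=8: not odd, count = 2-8 = -6
e=-2: not odd, count = (-6)-(-2) = -4
e=5: odd, count = (-4)+5 = 1

1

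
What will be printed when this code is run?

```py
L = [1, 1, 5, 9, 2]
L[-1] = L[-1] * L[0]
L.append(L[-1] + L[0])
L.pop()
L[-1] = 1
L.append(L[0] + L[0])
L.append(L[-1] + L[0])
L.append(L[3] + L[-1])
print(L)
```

L[-1] = L[-1]*L[0] = 2*1 = 2 → [1, 1, 5, 9, 2]
append L[-1]+L[0] = 2+1 = 3 → [1, 1, 5, 9, 2, 3]
pop() removes 3 → [1, 1, 5, 9, 2]
L[-1] = 1 → [1, 1, 5, 9, 1]
append L[0]+L[0] = 1+1 = 2 → [1, 1, 5, 9, 1, 2]
append L[-1]+L[0] = 2+1 = 3 → [1, 1, 5, 9, 1, 2, 3]
append L[3]+L[-1] = 9+3 = 12 → [1, 1, 5, 9, 1, 2, 3, 12]

[1, 1, 5, 9, 1, 2, 3, 12]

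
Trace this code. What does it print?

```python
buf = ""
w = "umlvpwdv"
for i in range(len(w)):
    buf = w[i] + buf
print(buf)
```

vdwpvlmu

i=0: prepend 'u' → 'u'
i=1: prepend 'm' → 'mu'
i=2: prepend 'l' → 'lmu'
i=3: prepend 'v' → 'vlmu'
i=4: prepend 'p' → 'pvlmu'
i=5: prepend 'w' → 'wpvlmu'
i=6: prepend 'd' → 'dwpvlmu'
i=7: prepend 'v' → 'vdwpvlmu'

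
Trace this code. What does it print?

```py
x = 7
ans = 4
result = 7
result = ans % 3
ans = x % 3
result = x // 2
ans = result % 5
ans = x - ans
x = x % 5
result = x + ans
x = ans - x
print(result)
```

result = 4%3 = 1
ans = 7%3 = 1
result = 7//2 = 3
ans = 3%5 = 3
ans = 7-3 = 4
x = 7%5 = 2
result = 2+4 = 6
x = 4-2 = 2

6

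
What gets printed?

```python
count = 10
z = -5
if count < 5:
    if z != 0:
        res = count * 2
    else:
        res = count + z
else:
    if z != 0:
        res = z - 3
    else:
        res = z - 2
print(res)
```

count=10, z=-5
count < 5 is False; z != 0 is True
→ res = z - 3 = -8

-8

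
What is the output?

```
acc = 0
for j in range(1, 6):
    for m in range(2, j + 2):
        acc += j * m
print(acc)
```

195

j=1,m=2: acc = 0+2 = 2
j=2,m=2: acc = 2+4 = 6
j=2,m=3: acc = 6+6 = 12
j=3,m=2: acc = 12+6 = 18
j=3,m=3: acc = 18+9 = 27
j=3,m=4: acc = 27+12 = 39
j=4,m=2: acc = 39+8 = 47
j=4,m=3: acc = 47+12 = 59
j=4,m=4: acc = 59+16 = 75
j=4,m=5: acc = 75+20 = 95
j=5,m=2: acc = 95+10 = 105
j=5,m=3: acc = 105+15 = 120
j=5,m=4: acc = 120+20 = 140
j=5,m=5: acc = 140+25 = 165
j=5,m=6: acc = 165+30 = 195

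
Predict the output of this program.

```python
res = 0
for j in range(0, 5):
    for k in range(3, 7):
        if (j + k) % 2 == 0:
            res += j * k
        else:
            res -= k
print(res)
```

j=0,k=3: odd sum, res = 0-3 = -3
j=0,k=4: even sum, res = (-3)+0 = -3
j=0,k=5: odd sum, res = (-3)-5 = -8
j=0,k=6: even sum, res = (-8)+0 = -8
j=1,k=3: even sum, res = (-8)+3 = -5
j=1,k=4: odd sum, res = (-5)-4 = -9
j=1,k=5: even sum, res = (-9)+5 = -4
j=1,k=6: odd sum, res = (-4)-6 = -10
j=2,k=3: odd sum, res = (-10)-3 = -13
j=2,k=4: even sum, res = (-13)+8 = -5
j=2,k=5: odd sum, res = (-5)-5 = -10
j=2,k=6: even sum, res = (-10)+12 = 2
j=3,k=3: even sum, res = 2+9 = 11
j=3,k=4: odd sum, res = 11-4 = 7
j=3,k=5: even sum, res = 7+15 = 22
j=3,k=6: odd sum, res = 22-6 = 16
j=4,k=3: odd sum, res = 16-3 = 13
j=4,k=4: even sum, res = 13+16 = 29
j=4,k=5: odd sum, res = 29-5 = 24
j=4,k=6: even sum, res = 24+24 = 48

48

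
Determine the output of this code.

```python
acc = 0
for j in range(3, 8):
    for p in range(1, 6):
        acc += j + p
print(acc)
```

j=3,p=1: acc = 0+4 = 4
j=3,p=2: acc = 4+5 = 9
j=3,p=3: acc = 9+6 = 15
j=3,p=4: acc = 15+7 = 22
j=3,p=5: acc = 22+8 = 30
j=4,p=1: acc = 30+5 = 35
j=4,p=2: acc = 35+6 = 41
j=4,p=3: acc = 41+7 = 48
j=4,p=4: acc = 48+8 = 56
j=4,p=5: acc = 56+9 = 65
j=5,p=1: acc = 65+6 = 71
j=5,p=2: acc = 71+7 = 78
j=5,p=3: acc = 78+8 = 86
j=5,p=4: acc = 86+9 = 95
j=5,p=5: acc = 95+10 = 105
j=6,p=1: acc = 105+7 = 112
j=6,p=2: acc = 112+8 = 120
j=6,p=3: acc = 120+9 = 129
j=6,p=4: acc = 129+10 = 139
j=6,p=5: acc = 139+11 = 150
j=7,p=1: acc = 150+8 = 158
j=7,p=2: acc = 158+9 = 167
j=7,p=3: acc = 167+10 = 177
j=7,p=4: acc = 177+11 = 188
j=7,p=5: acc = 188+12 = 200

200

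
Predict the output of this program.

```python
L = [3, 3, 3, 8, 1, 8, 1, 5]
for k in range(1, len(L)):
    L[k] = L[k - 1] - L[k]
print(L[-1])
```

-26

k=1: L[1] = 3-3 = 0 → [3, 0, 3, 8, 1, 8, 1, 5]
k=2: L[2] = 0-3 = -3 → [3, 0, -3, 8, 1, 8, 1, 5]
k=3: L[3] = (-3)-8 = -11 → [3, 0, -3, -11, 1, 8, 1, 5]
k=4: L[4] = (-11)-1 = -12 → [3, 0, -3, -11, -12, 8, 1, 5]
k=5: L[5] = (-12)-8 = -20 → [3, 0, -3, -11, -12, -20, 1, 5]
k=6: L[6] = (-20)-1 = -21 → [3, 0, -3, -11, -12, -20, -21, 5]
k=7: L[7] = (-21)-5 = -26 → [3, 0, -3, -11, -12, -20, -21, -26]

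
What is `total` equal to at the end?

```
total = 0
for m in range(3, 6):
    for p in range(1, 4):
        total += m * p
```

72

m=3,p=1: total = 0+3 = 3
m=3,p=2: total = 3+6 = 9
m=3,p=3: total = 9+9 = 18
m=4,p=1: total = 18+4 = 22
m=4,p=2: total = 22+8 = 30
m=4,p=3: total = 30+12 = 42
m=5,p=1: total = 42+5 = 47
m=5,p=2: total = 47+10 = 57
m=5,p=3: total = 57+15 = 72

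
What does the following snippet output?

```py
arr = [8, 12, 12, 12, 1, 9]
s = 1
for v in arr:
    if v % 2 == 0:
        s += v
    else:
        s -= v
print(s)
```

35

v=8: even, s = 1+8 = 9
v=12: even, s = 9+12 = 21
v=12: even, s = 21+12 = 33
v=12: even, s = 33+12 = 45
v=1: not even, s = 45-1 = 44
v=9: not even, s = 44-9 = 35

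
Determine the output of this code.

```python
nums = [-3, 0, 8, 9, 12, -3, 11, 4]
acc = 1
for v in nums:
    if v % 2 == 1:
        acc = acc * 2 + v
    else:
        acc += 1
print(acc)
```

54

v=-3: odd, acc = 1*2+(-3) = -1
v=0: not odd, acc = (-1)+1 = 0
v=8: not odd, acc = 0+1 = 1
v=9: odd, acc = 1*2+9 = 11
v=12: not odd, acc = 11+1 = 12
v=-3: odd, acc = 12*2+(-3) = 21
v=11: odd, acc = 21*2+11 = 53
v=4: not odd, acc = 53+1 = 54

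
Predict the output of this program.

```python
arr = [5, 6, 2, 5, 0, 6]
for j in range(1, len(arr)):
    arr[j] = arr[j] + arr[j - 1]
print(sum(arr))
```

j=1: arr[1] = 6+5 = 11 → [5, 11, 2, 5, 0, 6]
j=2: arr[2] = 2+11 = 13 → [5, 11, 13, 5, 0, 6]
j=3: arr[3] = 5+13 = 18 → [5, 11, 13, 18, 0, 6]
j=4: arr[4] = 0+18 = 18 → [5, 11, 13, 18, 18, 6]
j=5: arr[5] = 6+18 = 24 → [5, 11, 13, 18, 18, 24]
sum = 89

89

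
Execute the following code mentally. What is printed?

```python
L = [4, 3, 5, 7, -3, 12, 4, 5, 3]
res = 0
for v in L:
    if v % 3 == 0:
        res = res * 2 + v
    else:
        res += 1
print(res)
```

v=4: not %3==0, res = 0+1 = 1
v=3: %3==0, res = 1*2+3 = 5
v=5: not %3==0, res = 5+1 = 6
v=7: not %3==0, res = 6+1 = 7
v=-3: %3==0, res = 7*2+(-3) = 11
v=12: %3==0, res = 11*2+12 = 34
v=4: not %3==0, res = 34+1 = 35
v=5: not %3==0, res = 35+1 = 36
v=3: %3==0, res = 36*2+3 = 75

75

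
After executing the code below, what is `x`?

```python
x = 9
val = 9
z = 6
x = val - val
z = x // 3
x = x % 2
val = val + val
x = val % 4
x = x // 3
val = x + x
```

0

x = 9-9 = 0
z = 0//3 = 0
x = 0%2 = 0
val = 9+9 = 18
x = 18%4 = 2
x = 2//3 = 0
val = 0+0 = 0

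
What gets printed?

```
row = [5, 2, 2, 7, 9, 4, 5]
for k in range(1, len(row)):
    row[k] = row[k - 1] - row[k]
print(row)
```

k=1: row[1] = 5-2 = 3 → [5, 3, 2, 7, 9, 4, 5]
k=2: row[2] = 3-2 = 1 → [5, 3, 1, 7, 9, 4, 5]
k=3: row[3] = 1-7 = -6 → [5, 3, 1, -6, 9, 4, 5]
k=4: row[4] = (-6)-9 = -15 → [5, 3, 1, -6, -15, 4, 5]
k=5: row[5] = (-15)-4 = -19 → [5, 3, 1, -6, -15, -19, 5]
k=6: row[6] = (-19)-5 = -24 → [5, 3, 1, -6, -15, -19, -24]

[5, 3, 1, -6, -15, -19, -24]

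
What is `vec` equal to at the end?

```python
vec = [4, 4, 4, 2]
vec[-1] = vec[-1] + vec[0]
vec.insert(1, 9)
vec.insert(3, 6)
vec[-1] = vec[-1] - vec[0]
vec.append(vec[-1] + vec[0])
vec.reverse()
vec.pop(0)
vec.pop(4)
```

vec[-1] = vec[-1]+vec[0] = 2+4 = 6 → [4, 4, 4, 6]
insert 9 at 1 → [4, 9, 4, 4, 6]
insert 6 at 3 → [4, 9, 4, 6, 4, 6]
vec[-1] = vec[-1]-vec[0] = 6-4 = 2 → [4, 9, 4, 6, 4, 2]
append vec[-1]+vec[0] = 2+4 = 6 → [4, 9, 4, 6, 4, 2, 6]
reverse → [6, 2, 4, 6, 4, 9, 4]
pop(0) removes 6 → [2, 4, 6, 4, 9, 4]
pop(4) removes 9 → [2, 4, 6, 4, 4]

[2, 4, 6, 4, 4]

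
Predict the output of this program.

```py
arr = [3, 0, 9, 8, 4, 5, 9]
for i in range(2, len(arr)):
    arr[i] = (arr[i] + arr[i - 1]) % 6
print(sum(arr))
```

21

i=2: arr[2] = (9+0)%6 = 3 → [3, 0, 3, 8, 4, 5, 9]
i=3: arr[3] = (8+3)%6 = 5 → [3, 0, 3, 5, 4, 5, 9]
i=4: arr[4] = (4+5)%6 = 3 → [3, 0, 3, 5, 3, 5, 9]
i=5: arr[5] = (5+3)%6 = 2 → [3, 0, 3, 5, 3, 2, 9]
i=6: arr[6] = (9+2)%6 = 5 → [3, 0, 3, 5, 3, 2, 5]
sum = 21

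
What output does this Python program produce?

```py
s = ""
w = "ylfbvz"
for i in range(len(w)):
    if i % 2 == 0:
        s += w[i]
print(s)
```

i=0: add 'y' → 'y'
i=1: skip
i=2: add 'f' → 'yf'
i=3: skip
i=4: add 'v' → 'yfv'
i=5: skip

yfv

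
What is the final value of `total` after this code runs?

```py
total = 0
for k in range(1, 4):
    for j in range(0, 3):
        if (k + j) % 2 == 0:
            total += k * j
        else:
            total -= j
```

3

k=1,j=0: odd sum, total = 0-0 = 0
k=1,j=1: even sum, total = 0+1 = 1
k=1,j=2: odd sum, total = 1-2 = -1
k=2,j=0: even sum, total = (-1)+0 = -1
k=2,j=1: odd sum, total = (-1)-1 = -2
k=2,j=2: even sum, total = (-2)+4 = 2
k=3,j=0: odd sum, total = 2-0 = 2
k=3,j=1: even sum, total = 2+3 = 5
k=3,j=2: odd sum, total = 5-2 = 3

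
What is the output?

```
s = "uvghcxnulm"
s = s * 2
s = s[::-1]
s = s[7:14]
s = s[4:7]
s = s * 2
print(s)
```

lunlun

repeat ×2 → 'uvghcxnulmuvghcxnulm'
reverse → 'mlunxchgvumlunxchgvu'
slice [7:14] → 'gvumlun'
slice [4:7] → 'lun'
repeat ×2 → 'lunlun'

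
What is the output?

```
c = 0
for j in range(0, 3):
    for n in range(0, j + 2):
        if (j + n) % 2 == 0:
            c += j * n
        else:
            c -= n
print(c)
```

j=0,n=0: even sum, c = 0+0 = 0
j=0,n=1: odd sum, c = 0-1 = -1
j=1,n=0: odd sum, c = (-1)-0 = -1
j=1,n=1: even sum, c = (-1)+1 = 0
j=1,n=2: odd sum, c = 0-2 = -2
j=2,n=0: even sum, c = (-2)+0 = -2
j=2,n=1: odd sum, c = (-2)-1 = -3
j=2,n=2: even sum, c = (-3)+4 = 1
j=2,n=3: odd sum, c = 1-3 = -2

-2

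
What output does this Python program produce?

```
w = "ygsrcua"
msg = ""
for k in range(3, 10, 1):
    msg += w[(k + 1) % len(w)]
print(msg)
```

k=3: add w[4]='c' → 'c'
k=4: add w[5]='u' → 'cu'
k=5: add w[6]='a' → 'cua'
k=6: add w[0]='y' → 'cuay'
k=7: add w[1]='g' → 'cuayg'
k=8: add w[2]='s' → 'cuaygs'
k=9: add w[3]='r' → 'cuaygsr'

cuaygsr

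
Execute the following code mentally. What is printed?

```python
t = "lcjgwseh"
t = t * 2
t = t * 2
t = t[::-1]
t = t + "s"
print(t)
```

heswgjclheswgjclheswgjclheswgjcls

repeat ×2 → 'lcjgwsehlcjgwseh'
repeat ×2 → 'lcjgwsehlcjgwsehlcjgwsehlcjgwseh'
reverse → 'heswgjclheswgjclheswgjclheswgjcl'
+ 's' → 'heswgjclheswgjclheswgjclheswgjcls'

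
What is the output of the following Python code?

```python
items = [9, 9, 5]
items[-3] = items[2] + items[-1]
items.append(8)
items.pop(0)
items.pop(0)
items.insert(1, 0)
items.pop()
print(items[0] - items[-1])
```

5

items[-3] = items[2]+items[-1] = 5+5 = 10 → [10, 9, 5]
append 8 → [10, 9, 5, 8]
pop(0) removes 10 → [9, 5, 8]
pop(0) removes 9 → [5, 8]
insert 0 at 1 → [5, 0, 8]
pop() removes 8 → [5, 0]
items[0]-items[-1] = 5-0 = 5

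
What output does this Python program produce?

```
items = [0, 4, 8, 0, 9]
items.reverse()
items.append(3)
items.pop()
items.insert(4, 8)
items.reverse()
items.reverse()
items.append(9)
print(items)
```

[9, 0, 8, 4, 8, 0, 9]

reverse → [9, 0, 8, 4, 0]
append 3 → [9, 0, 8, 4, 0, 3]
pop() removes 3 → [9, 0, 8, 4, 0]
insert 8 at 4 → [9, 0, 8, 4, 8, 0]
reverse → [0, 8, 4, 8, 0, 9]
reverse → [9, 0, 8, 4, 8, 0]
append 9 → [9, 0, 8, 4, 8, 0, 9]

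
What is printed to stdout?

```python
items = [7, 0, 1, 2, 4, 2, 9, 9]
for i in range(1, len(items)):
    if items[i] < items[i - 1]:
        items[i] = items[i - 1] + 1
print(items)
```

i=1: 0<7, items[1] = 7+1 = 8 → [7, 8, 1, 2, 4, 2, 9, 9]
i=2: 1<8, items[2] = 8+1 = 9 → [7, 8, 9, 2, 4, 2, 9, 9]
i=3: 2<9, items[3] = 9+1 = 10 → [7, 8, 9, 10, 4, 2, 9, 9]
i=4: 4<10, items[4] = 10+1 = 11 → [7, 8, 9, 10, 11, 2, 9, 9]
i=5: 2<11, items[5] = 11+1 = 12 → [7, 8, 9, 10, 11, 12, 9, 9]
i=6: 9<12, items[6] = 12+1 = 13 → [7, 8, 9, 10, 11, 12, 13, 9]
i=7: 9<13, items[7] = 13+1 = 14 → [7, 8, 9, 10, 11, 12, 13, 14]

[7, 8, 9, 10, 11, 12, 13, 14]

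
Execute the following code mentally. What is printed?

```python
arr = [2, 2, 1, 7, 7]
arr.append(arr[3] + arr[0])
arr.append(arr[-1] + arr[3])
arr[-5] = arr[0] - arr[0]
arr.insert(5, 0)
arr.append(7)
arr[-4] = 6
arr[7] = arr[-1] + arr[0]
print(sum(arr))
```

49

append arr[3]+arr[0] = 7+2 = 9 → [2, 2, 1, 7, 7, 9]
append arr[-1]+arr[3] = 9+7 = 16 → [2, 2, 1, 7, 7, 9, 16]
arr[-5] = arr[0]-arr[0] = 2-2 = 0 → [2, 2, 0, 7, 7, 9, 16]
insert 0 at 5 → [2, 2, 0, 7, 7, 0, 9, 16]
append 7 → [2, 2, 0, 7, 7, 0, 9, 16, 7]
arr[-4] = 6 → [2, 2, 0, 7, 7, 6, 9, 16, 7]
arr[7] = arr[-1]+arr[0] = 7+2 = 9 → [2, 2, 0, 7, 7, 6, 9, 9, 7]
sum = 49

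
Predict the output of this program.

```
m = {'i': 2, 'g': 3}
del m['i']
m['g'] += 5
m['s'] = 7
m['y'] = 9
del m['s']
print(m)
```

{'g': 8, 'y': 9}

del 'i' → {'g': 3}
m['g'] = 3+5 = 8 → {'g': 8}
m['s'] = 7 → {'g': 8, 's': 7}
m['y'] = 9 → {'g': 8, 's': 7, 'y': 9}
del 's' → {'g': 8, 'y': 9}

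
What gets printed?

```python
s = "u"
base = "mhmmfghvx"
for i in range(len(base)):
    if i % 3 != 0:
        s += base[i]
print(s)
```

uhmfgvx

i=0: skip
i=1: add 'h' → 'uh'
i=2: add 'm' → 'uhm'
i=3: skip
i=4: add 'f' → 'uhmf'
i=5: add 'g' → 'uhmfg'
i=6: skip
i=7: add 'v' → 'uhmfgv'
i=8: add 'x' → 'uhmfgvx'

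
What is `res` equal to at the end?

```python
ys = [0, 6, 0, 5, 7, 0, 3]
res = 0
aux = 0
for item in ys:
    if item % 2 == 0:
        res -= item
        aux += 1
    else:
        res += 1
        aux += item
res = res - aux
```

-22

item=0: even, res = 0-0 = 0; aux=1
item=6: even, res = 0-6 = -6; aux=2
item=0: even, res = (-6)-0 = -6; aux=3
item=5: not even, res = (-6)+1 = -5; aux=8
item=7: not even, res = (-5)+1 = -4; aux=15
item=0: even, res = (-4)-0 = -4; aux=16
item=3: not even, res = (-4)+1 = -3; aux=19
res-aux = (-3)-19 = -22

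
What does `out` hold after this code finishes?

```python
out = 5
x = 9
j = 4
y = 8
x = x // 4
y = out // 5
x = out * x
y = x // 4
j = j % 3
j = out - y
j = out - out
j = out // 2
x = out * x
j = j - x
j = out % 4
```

x = 9//4 = 2
y = 5//5 = 1
x = 5*2 = 10
y = 10//4 = 2
j = 4%3 = 1
j = 5-2 = 3
j = 5-5 = 0
j = 5//2 = 2
x = 5*10 = 50
j = 2-50 = -48
j = 5%4 = 1

5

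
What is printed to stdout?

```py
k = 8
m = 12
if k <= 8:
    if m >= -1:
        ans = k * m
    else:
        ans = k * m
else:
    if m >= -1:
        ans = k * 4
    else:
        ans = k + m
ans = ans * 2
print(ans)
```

k=8, m=12
k <= 8 is True; m >= -1 is True
→ ans = k * m = 96
ans = 96*2 = 192

192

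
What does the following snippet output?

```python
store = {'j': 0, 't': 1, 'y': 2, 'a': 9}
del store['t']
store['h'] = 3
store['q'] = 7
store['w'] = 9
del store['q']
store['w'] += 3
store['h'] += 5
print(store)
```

del 't' → {'j': 0, 'y': 2, 'a': 9}
store['h'] = 3 → {'j': 0, 'y': 2, 'a': 9, 'h': 3}
store['q'] = 7 → {'j': 0, 'y': 2, 'a': 9, 'h': 3, 'q': 7}
store['w'] = 9 → {'j': 0, 'y': 2, 'a': 9, 'h': 3, 'q': 7, 'w': 9}
del 'q' → {'j': 0, 'y': 2, 'a': 9, 'h': 3, 'w': 9}
store['w'] = 9+3 = 12 → {'j': 0, 'y': 2, 'a': 9, 'h': 3, 'w': 12}
store['h'] = 3+5 = 8 → {'j': 0, 'y': 2, 'a': 9, 'h': 8, 'w': 12}

{'j': 0, 'y': 2, 'a': 9, 'h': 8, 'w': 12}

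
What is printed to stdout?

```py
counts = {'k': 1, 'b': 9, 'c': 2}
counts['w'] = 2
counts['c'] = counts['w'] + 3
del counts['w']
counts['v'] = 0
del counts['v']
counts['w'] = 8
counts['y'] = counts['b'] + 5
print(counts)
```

{'k': 1, 'b': 9, 'c': 5, 'w': 8, 'y': 14}

counts['w'] = 2 → {'k': 1, 'b': 9, 'c': 2, 'w': 2}
counts['c'] = counts['w']+3 = 5 → {'k': 1, 'b': 9, 'c': 5, 'w': 2}
del 'w' → {'k': 1, 'b': 9, 'c': 5}
counts['v'] = 0 → {'k': 1, 'b': 9, 'c': 5, 'v': 0}
del 'v' → {'k': 1, 'b': 9, 'c': 5}
counts['w'] = 8 → {'k': 1, 'b': 9, 'c': 5, 'w': 8}
counts['y'] = counts['b']+5 = 14 → {'k': 1, 'b': 9, 'c': 5, 'w': 8, 'y': 14}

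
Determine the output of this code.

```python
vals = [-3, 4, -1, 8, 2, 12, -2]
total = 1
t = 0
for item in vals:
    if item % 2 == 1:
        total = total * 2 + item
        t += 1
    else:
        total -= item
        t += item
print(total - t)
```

item=-3: odd, total = 1*2+(-3) = -1; t=1
item=4: not odd, total = (-1)-4 = -5; t=5
item=-1: odd, total = (-5)*2+(-1) = -11; t=6
item=8: not odd, total = (-11)-8 = -19; t=14
item=2: not odd, total = (-19)-2 = -21; t=16
item=12: not odd, total = (-21)-12 = -33; t=28
item=-2: not odd, total = (-33)-(-2) = -31; t=26
total-t = (-31)-26 = -57

-57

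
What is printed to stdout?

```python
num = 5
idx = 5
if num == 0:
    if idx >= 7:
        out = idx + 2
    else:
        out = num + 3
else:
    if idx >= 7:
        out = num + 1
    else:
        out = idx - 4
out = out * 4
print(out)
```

num=5, idx=5
num == 0 is False; idx >= 7 is False
→ out = idx - 4 = 1
out = 1*4 = 4

4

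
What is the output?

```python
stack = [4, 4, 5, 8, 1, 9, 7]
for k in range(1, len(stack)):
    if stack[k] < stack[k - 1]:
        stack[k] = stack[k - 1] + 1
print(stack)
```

k=1: 4>=4, unchanged → [4, 4, 5, 8, 1, 9, 7]
k=2: 5>=4, unchanged → [4, 4, 5, 8, 1, 9, 7]
k=3: 8>=5, unchanged → [4, 4, 5, 8, 1, 9, 7]
k=4: 1<8, stack[4] = 8+1 = 9 → [4, 4, 5, 8, 9, 9, 7]
k=5: 9>=9, unchanged → [4, 4, 5, 8, 9, 9, 7]
k=6: 7<9, stack[6] = 9+1 = 10 → [4, 4, 5, 8, 9, 9, 10]

[4, 4, 5, 8, 9, 9, 10]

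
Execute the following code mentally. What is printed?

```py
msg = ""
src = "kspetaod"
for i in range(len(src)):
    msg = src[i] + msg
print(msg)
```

doatepsk

i=0: prepend 'k' → 'k'
i=1: prepend 's' → 'sk'
i=2: prepend 'p' → 'psk'
i=3: prepend 'e' → 'epsk'
i=4: prepend 't' → 'tepsk'
i=5: prepend 'a' → 'atepsk'
i=6: prepend 'o' → 'oatepsk'
i=7: prepend 'd' → 'doatepsk'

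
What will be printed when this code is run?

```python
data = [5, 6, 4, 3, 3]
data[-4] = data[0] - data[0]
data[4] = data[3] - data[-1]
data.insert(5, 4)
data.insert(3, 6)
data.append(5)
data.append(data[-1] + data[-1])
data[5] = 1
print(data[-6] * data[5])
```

data[-4] = data[0]-data[0] = 5-5 = 0 → [5, 0, 4, 3, 3]
data[4] = data[3]-data[-1] = 3-3 = 0 → [5, 0, 4, 3, 0]
insert 4 at 5 → [5, 0, 4, 3, 0, 4]
insert 6 at 3 → [5, 0, 4, 6, 3, 0, 4]
append 5 → [5, 0, 4, 6, 3, 0, 4, 5]
append data[-1]+data[-1] = 5+5 = 10 → [5, 0, 4, 6, 3, 0, 4, 5, 10]
data[5] = 1 → [5, 0, 4, 6, 3, 1, 4, 5, 10]
data[-6]*data[5] = 6*1 = 6

6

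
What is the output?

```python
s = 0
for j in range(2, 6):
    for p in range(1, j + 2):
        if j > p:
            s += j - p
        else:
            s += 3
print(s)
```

j=2,p=1: 2>1, s = 0+1 = 1
j=2,p=2: not 2>2, s = 1+3 = 4
j=2,p=3: not 2>3, s = 4+3 = 7
j=3,p=1: 3>1, s = 7+2 = 9
j=3,p=2: 3>2, s = 9+1 = 10
j=3,p=3: not 3>3, s = 10+3 = 13
j=3,p=4: not 3>4, s = 13+3 = 16
j=4,p=1: 4>1, s = 16+3 = 19
j=4,p=2: 4>2, s = 19+2 = 21
j=4,p=3: 4>3, s = 21+1 = 22
j=4,p=4: not 4>4, s = 22+3 = 25
j=4,p=5: not 4>5, s = 25+3 = 28
j=5,p=1: 5>1, s = 28+4 = 32
j=5,p=2: 5>2, s = 32+3 = 35
j=5,p=3: 5>3, s = 35+2 = 37
j=5,p=4: 5>4, s = 37+1 = 38
j=5,p=5: not 5>5, s = 38+3 = 41
j=5,p=6: not 5>6, s = 41+3 = 44

44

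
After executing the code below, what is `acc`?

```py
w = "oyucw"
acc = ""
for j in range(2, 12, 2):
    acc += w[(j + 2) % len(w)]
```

j=2: add w[4]='w' → 'w'
j=4: add w[1]='y' → 'wy'
j=6: add w[3]='c' → 'wyc'
j=8: add w[0]='o' → 'wyco'
j=10: add w[2]='u' → 'wycou'

'wycou'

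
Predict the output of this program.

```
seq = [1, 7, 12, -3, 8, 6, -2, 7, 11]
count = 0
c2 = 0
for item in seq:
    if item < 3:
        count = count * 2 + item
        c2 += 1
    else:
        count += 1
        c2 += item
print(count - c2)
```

item=1: <3, count = 0*2+1 = 1; c2=1
item=7: not <3, count = 1+1 = 2; c2=8
item=12: not <3, count = 2+1 = 3; c2=20
item=-3: <3, count = 3*2+(-3) = 3; c2=21
item=8: not <3, count = 3+1 = 4; c2=29
item=6: not <3, count = 4+1 = 5; c2=35
item=-2: <3, count = 5*2+(-2) = 8; c2=36
item=7: not <3, count = 8+1 = 9; c2=43
item=11: not <3, count = 9+1 = 10; c2=54
count-c2 = 10-54 = -44

-44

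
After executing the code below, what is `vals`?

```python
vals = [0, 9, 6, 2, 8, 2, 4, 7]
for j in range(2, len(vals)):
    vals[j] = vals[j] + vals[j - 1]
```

j=2: vals[2] = 6+9 = 15 → [0, 9, 15, 2, 8, 2, 4, 7]
j=3: vals[3] = 2+15 = 17 → [0, 9, 15, 17, 8, 2, 4, 7]
j=4: vals[4] = 8+17 = 25 → [0, 9, 15, 17, 25, 2, 4, 7]
j=5: vals[5] = 2+25 = 27 → [0, 9, 15, 17, 25, 27, 4, 7]
j=6: vals[6] = 4+27 = 31 → [0, 9, 15, 17, 25, 27, 31, 7]
j=7: vals[7] = 7+31 = 38 → [0, 9, 15, 17, 25, 27, 31, 38]

[0, 9, 15, 17, 25, 27, 31, 38]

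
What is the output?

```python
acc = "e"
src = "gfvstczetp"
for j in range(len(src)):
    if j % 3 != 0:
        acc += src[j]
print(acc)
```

j=0: skip
j=1: add 'f' → 'ef'
j=2: add 'v' → 'efv'
j=3: skip
j=4: add 't' → 'efvt'
j=5: add 'c' → 'efvtc'
j=6: skip
j=7: add 'e' → 'efvtce'
j=8: add 't' → 'efvtcet'
j=9: skip

efvtcet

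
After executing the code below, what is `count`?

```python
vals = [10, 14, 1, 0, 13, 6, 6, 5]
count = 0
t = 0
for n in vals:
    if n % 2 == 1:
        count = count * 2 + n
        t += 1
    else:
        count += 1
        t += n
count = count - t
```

n=10: not odd, count = 0+1 = 1; t=10
n=14: not odd, count = 1+1 = 2; t=24
n=1: odd, count = 2*2+1 = 5; t=25
n=0: not odd, count = 5+1 = 6; t=25
n=13: odd, count = 6*2+13 = 25; t=26
n=6: not odd, count = 25+1 = 26; t=32
n=6: not odd, count = 26+1 = 27; t=38
n=5: odd, count = 27*2+5 = 59; t=39
count-t = 59-39 = 20

20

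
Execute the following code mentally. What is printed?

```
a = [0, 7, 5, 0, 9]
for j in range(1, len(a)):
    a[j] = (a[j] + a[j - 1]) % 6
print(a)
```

[0, 1, 0, 0, 3]

j=1: a[1] = (7+0)%6 = 1 → [0, 1, 5, 0, 9]
j=2: a[2] = (5+1)%6 = 0 → [0, 1, 0, 0, 9]
j=3: a[3] = (0+0)%6 = 0 → [0, 1, 0, 0, 9]
j=4: a[4] = (9+0)%6 = 3 → [0, 1, 0, 0, 3]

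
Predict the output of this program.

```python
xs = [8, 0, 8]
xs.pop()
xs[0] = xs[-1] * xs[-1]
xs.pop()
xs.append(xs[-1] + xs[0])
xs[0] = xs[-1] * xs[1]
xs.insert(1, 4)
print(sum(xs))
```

4

pop() removes 8 → [8, 0]
xs[0] = xs[-1]*xs[-1] = 0*0 = 0 → [0, 0]
pop() removes 0 → [0]
append xs[-1]+xs[0] = 0+0 = 0 → [0, 0]
xs[0] = xs[-1]*xs[1] = 0*0 = 0 → [0, 0]
insert 4 at 1 → [0, 4, 0]
sum = 4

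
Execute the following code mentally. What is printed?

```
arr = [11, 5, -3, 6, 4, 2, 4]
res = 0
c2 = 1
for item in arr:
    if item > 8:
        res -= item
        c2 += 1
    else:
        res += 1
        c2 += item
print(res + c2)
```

15

item=11: >8, res = 0-11 = -11; c2=2
item=5: not >8, res = (-11)+1 = -10; c2=7
item=-3: not >8, res = (-10)+1 = -9; c2=4
item=6: not >8, res = (-9)+1 = -8; c2=10
item=4: not >8, res = (-8)+1 = -7; c2=14
item=2: not >8, res = (-7)+1 = -6; c2=16
item=4: not >8, res = (-6)+1 = -5; c2=20
res+c2 = (-5)+20 = 15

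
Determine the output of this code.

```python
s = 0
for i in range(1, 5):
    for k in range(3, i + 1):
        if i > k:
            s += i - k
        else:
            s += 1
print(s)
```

i=3,k=3: not 3>3, s = 0+1 = 1
i=4,k=3: 4>3, s = 1+1 = 2
i=4,k=4: not 4>4, s = 2+1 = 3

3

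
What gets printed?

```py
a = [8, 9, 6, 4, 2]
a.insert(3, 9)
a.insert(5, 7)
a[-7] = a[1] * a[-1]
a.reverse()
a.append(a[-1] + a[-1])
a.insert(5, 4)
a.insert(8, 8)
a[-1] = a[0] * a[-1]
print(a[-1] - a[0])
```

insert 9 at 3 → [8, 9, 6, 9, 4, 2]
insert 7 at 5 → [8, 9, 6, 9, 4, 7, 2]
a[-7] = a[1]*a[-1] = 9*2 = 18 → [18, 9, 6, 9, 4, 7, 2]
reverse → [2, 7, 4, 9, 6, 9, 18]
append a[-1]+a[-1] = 18+18 = 36 → [2, 7, 4, 9, 6, 9, 18, 36]
insert 4 at 5 → [2, 7, 4, 9, 6, 4, 9, 18, 36]
insert 8 at 8 → [2, 7, 4, 9, 6, 4, 9, 18, 8, 36]
a[-1] = a[0]*a[-1] = 2*36 = 72 → [2, 7, 4, 9, 6, 4, 9, 18, 8, 72]
a[-1]-a[0] = 72-2 = 70

70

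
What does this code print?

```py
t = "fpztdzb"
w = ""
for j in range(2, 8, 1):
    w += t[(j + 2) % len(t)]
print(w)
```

j=2: add t[4]='d' → 'd'
j=3: add t[5]='z' → 'dz'
j=4: add t[6]='b' → 'dzb'
j=5: add t[0]='f' → 'dzbf'
j=6: add t[1]='p' → 'dzbfp'
j=7: add t[2]='z' → 'dzbfpz'

dzbfpz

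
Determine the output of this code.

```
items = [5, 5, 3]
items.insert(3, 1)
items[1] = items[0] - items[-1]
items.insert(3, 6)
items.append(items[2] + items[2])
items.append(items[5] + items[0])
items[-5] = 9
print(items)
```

[5, 4, 9, 6, 1, 6, 11]

insert 1 at 3 → [5, 5, 3, 1]
items[1] = items[0]-items[-1] = 5-1 = 4 → [5, 4, 3, 1]
insert 6 at 3 → [5, 4, 3, 6, 1]
append items[2]+items[2] = 3+3 = 6 → [5, 4, 3, 6, 1, 6]
append items[5]+items[0] = 6+5 = 11 → [5, 4, 3, 6, 1, 6, 11]
items[-5] = 9 → [5, 4, 9, 6, 1, 6, 11]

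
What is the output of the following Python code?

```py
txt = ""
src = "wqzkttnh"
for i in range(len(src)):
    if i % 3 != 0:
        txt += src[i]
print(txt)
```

qztth

i=0: skip
i=1: add 'q' → 'q'
i=2: add 'z' → 'qz'
i=3: skip
i=4: add 't' → 'qzt'
i=5: add 't' → 'qztt'
i=6: skip
i=7: add 'h' → 'qztth'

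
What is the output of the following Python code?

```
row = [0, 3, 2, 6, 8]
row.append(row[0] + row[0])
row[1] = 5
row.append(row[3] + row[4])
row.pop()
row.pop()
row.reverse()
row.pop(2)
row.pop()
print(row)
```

append row[0]+row[0] = 0+0 = 0 → [0, 3, 2, 6, 8, 0]
row[1] = 5 → [0, 5, 2, 6, 8, 0]
append row[3]+row[4] = 6+8 = 14 → [0, 5, 2, 6, 8, 0, 14]
pop() removes 14 → [0, 5, 2, 6, 8, 0]
pop() removes 0 → [0, 5, 2, 6, 8]
reverse → [8, 6, 2, 5, 0]
pop(2) removes 2 → [8, 6, 5, 0]
pop() removes 0 → [8, 6, 5]

[8, 6, 5]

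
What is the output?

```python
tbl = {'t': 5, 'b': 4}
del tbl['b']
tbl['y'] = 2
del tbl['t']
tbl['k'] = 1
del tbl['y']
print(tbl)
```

del 'b' → {'t': 5}
tbl['y'] = 2 → {'t': 5, 'y': 2}
del 't' → {'y': 2}
tbl['k'] = 1 → {'y': 2, 'k': 1}
del 'y' → {'k': 1}

{'k': 1}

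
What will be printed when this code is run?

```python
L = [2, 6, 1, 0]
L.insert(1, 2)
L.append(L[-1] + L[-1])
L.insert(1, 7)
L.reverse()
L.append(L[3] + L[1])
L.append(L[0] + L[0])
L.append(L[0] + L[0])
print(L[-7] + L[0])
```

6

insert 2 at 1 → [2, 2, 6, 1, 0]
append L[-1]+L[-1] = 0+0 = 0 → [2, 2, 6, 1, 0, 0]
insert 7 at 1 → [2, 7, 2, 6, 1, 0, 0]
reverse → [0, 0, 1, 6, 2, 7, 2]
append L[3]+L[1] = 6+0 = 6 → [0, 0, 1, 6, 2, 7, 2, 6]
append L[0]+L[0] = 0+0 = 0 → [0, 0, 1, 6, 2, 7, 2, 6, 0]
append L[0]+L[0] = 0+0 = 0 → [0, 0, 1, 6, 2, 7, 2, 6, 0, 0]
L[-7]+L[0] = 6+0 = 6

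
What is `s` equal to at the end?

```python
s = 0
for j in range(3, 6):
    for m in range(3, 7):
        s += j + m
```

102

j=3,m=3: s = 0+6 = 6
j=3,m=4: s = 6+7 = 13
j=3,m=5: s = 13+8 = 21
j=3,m=6: s = 21+9 = 30
j=4,m=3: s = 30+7 = 37
j=4,m=4: s = 37+8 = 45
j=4,m=5: s = 45+9 = 54
j=4,m=6: s = 54+10 = 64
j=5,m=3: s = 64+8 = 72
j=5,m=4: s = 72+9 = 81
j=5,m=5: s = 81+10 = 91
j=5,m=6: s = 91+11 = 102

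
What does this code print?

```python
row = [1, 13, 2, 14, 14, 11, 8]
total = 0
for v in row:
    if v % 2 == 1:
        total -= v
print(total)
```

-25

v=1: odd, total = 0-1 = -1
v=13: odd, total = (-1)-13 = -14
v=2: not odd
v=14: not odd
v=14: not odd
v=11: odd, total = (-14)-11 = -25
v=8: not odd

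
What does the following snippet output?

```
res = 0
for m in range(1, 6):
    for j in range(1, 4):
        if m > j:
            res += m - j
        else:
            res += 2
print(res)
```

31

m=1,j=1: not 1>1, res = 0+2 = 2
m=1,j=2: not 1>2, res = 2+2 = 4
m=1,j=3: not 1>3, res = 4+2 = 6
m=2,j=1: 2>1, res = 6+1 = 7
m=2,j=2: not 2>2, res = 7+2 = 9
m=2,j=3: not 2>3, res = 9+2 = 11
m=3,j=1: 3>1, res = 11+2 = 13
m=3,j=2: 3>2, res = 13+1 = 14
m=3,j=3: not 3>3, res = 14+2 = 16
m=4,j=1: 4>1, res = 16+3 = 19
m=4,j=2: 4>2, res = 19+2 = 21
m=4,j=3: 4>3, res = 21+1 = 22
m=5,j=1: 5>1, res = 22+4 = 26
m=5,j=2: 5>2, res = 26+3 = 29
m=5,j=3: 5>3, res = 29+2 = 31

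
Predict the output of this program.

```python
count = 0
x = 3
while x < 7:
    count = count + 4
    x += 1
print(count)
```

16

x=3: count = 0+4 = 4
x=4: count = 4+4 = 8
x=5: count = 8+4 = 12
x=6: count = 12+4 = 16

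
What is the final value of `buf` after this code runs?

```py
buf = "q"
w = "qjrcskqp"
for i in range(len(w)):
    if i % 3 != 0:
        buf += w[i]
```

'qjrskp'

i=0: skip
i=1: add 'j' → 'qj'
i=2: add 'r' → 'qjr'
i=3: skip
i=4: add 's' → 'qjrs'
i=5: add 'k' → 'qjrsk'
i=6: skip
i=7: add 'p' → 'qjrskp'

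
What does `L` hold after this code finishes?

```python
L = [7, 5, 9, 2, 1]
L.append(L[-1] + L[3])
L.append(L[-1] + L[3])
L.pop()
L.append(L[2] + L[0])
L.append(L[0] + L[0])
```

[7, 5, 9, 2, 1, 3, 16, 14]

append L[-1]+L[3] = 1+2 = 3 → [7, 5, 9, 2, 1, 3]
append L[-1]+L[3] = 3+2 = 5 → [7, 5, 9, 2, 1, 3, 5]
pop() removes 5 → [7, 5, 9, 2, 1, 3]
append L[2]+L[0] = 9+7 = 16 → [7, 5, 9, 2, 1, 3, 16]
append L[0]+L[0] = 7+7 = 14 → [7, 5, 9, 2, 1, 3, 16, 14]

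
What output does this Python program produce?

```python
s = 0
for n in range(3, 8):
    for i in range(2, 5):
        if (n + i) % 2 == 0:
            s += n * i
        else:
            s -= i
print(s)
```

81

n=3,i=2: odd sum, s = 0-2 = -2
n=3,i=3: even sum, s = (-2)+9 = 7
n=3,i=4: odd sum, s = 7-4 = 3
n=4,i=2: even sum, s = 3+8 = 11
n=4,i=3: odd sum, s = 11-3 = 8
n=4,i=4: even sum, s = 8+16 = 24
n=5,i=2: odd sum, s = 24-2 = 22
n=5,i=3: even sum, s = 22+15 = 37
n=5,i=4: odd sum, s = 37-4 = 33
n=6,i=2: even sum, s = 33+12 = 45
n=6,i=3: odd sum, s = 45-3 = 42
n=6,i=4: even sum, s = 42+24 = 66
n=7,i=2: odd sum, s = 66-2 = 64
n=7,i=3: even sum, s = 64+21 = 85
n=7,i=4: odd sum, s = 85-4 = 81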